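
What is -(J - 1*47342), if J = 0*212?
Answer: 47342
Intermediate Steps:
J = 0
-(J - 1*47342) = -(0 - 1*47342) = -(0 - 47342) = -1*(-47342) = 47342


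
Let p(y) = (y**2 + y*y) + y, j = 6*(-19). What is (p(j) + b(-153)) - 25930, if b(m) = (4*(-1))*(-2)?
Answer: -44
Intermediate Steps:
j = -114
p(y) = y + 2*y**2 (p(y) = (y**2 + y**2) + y = 2*y**2 + y = y + 2*y**2)
b(m) = 8 (b(m) = -4*(-2) = 8)
(p(j) + b(-153)) - 25930 = (-114*(1 + 2*(-114)) + 8) - 25930 = (-114*(1 - 228) + 8) - 25930 = (-114*(-227) + 8) - 25930 = (25878 + 8) - 25930 = 25886 - 25930 = -44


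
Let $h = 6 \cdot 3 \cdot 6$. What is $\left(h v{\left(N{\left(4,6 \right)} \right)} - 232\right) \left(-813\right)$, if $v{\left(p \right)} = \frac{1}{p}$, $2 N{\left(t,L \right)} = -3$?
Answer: $247152$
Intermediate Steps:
$N{\left(t,L \right)} = - \frac{3}{2}$ ($N{\left(t,L \right)} = \frac{1}{2} \left(-3\right) = - \frac{3}{2}$)
$h = 108$ ($h = 18 \cdot 6 = 108$)
$\left(h v{\left(N{\left(4,6 \right)} \right)} - 232\right) \left(-813\right) = \left(\frac{108}{- \frac{3}{2}} - 232\right) \left(-813\right) = \left(108 \left(- \frac{2}{3}\right) - 232\right) \left(-813\right) = \left(-72 - 232\right) \left(-813\right) = \left(-304\right) \left(-813\right) = 247152$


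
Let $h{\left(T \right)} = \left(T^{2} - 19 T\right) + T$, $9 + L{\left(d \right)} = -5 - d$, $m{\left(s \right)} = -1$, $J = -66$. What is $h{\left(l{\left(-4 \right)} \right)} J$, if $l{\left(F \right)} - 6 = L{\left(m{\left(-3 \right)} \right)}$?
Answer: $-11550$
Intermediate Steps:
$L{\left(d \right)} = -14 - d$ ($L{\left(d \right)} = -9 - \left(5 + d\right) = -14 - d$)
$l{\left(F \right)} = -7$ ($l{\left(F \right)} = 6 - 13 = -7$)
$h{\left(T \right)} = T^{2} - 18 T$
$h{\left(l{\left(-4 \right)} \right)} J = - 7 \left(-18 - 7\right) \left(-66\right) = \left(-7\right) \left(-25\right) \left(-66\right) = 175 \left(-66\right) = -11550$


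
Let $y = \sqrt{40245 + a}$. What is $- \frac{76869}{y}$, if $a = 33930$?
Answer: $- \frac{25623 \sqrt{2967}}{4945} \approx -282.24$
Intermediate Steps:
$y = 5 \sqrt{2967}$ ($y = \sqrt{40245 + 33930} = \sqrt{74175} = 5 \sqrt{2967} \approx 272.35$)
$- \frac{76869}{y} = - \frac{76869}{5 \sqrt{2967}} = - 76869 \frac{\sqrt{2967}}{14835} = - \frac{25623 \sqrt{2967}}{4945}$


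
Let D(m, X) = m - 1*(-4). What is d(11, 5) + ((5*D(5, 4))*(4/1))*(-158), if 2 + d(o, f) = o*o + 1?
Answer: -28320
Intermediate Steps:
d(o, f) = -1 + o² (d(o, f) = -2 + (o*o + 1) = -2 + (o² + 1) = -2 + (1 + o²) = -1 + o²)
D(m, X) = 4 + m (D(m, X) = m + 4 = 4 + m)
d(11, 5) + ((5*D(5, 4))*(4/1))*(-158) = (-1 + 11²) + ((5*(4 + 5))*(4/1))*(-158) = (-1 + 121) + ((5*9)*(4*1))*(-158) = 120 + (45*4)*(-158) = 120 + 180*(-158) = 120 - 28440 = -28320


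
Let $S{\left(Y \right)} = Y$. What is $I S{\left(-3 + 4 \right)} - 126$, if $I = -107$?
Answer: $-233$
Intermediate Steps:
$I S{\left(-3 + 4 \right)} - 126 = - 107 \left(-3 + 4\right) - 126 = \left(-107\right) 1 - 126 = -107 - 126 = -233$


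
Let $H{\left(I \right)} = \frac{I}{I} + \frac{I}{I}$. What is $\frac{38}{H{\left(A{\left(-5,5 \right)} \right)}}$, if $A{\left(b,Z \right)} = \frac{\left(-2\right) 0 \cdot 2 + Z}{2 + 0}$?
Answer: $19$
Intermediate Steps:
$A{\left(b,Z \right)} = \frac{Z}{2}$ ($A{\left(b,Z \right)} = \frac{0 \cdot 2 + Z}{2} = \left(0 + Z\right) \frac{1}{2} = Z \frac{1}{2} = \frac{Z}{2}$)
$H{\left(I \right)} = 2$ ($H{\left(I \right)} = 1 + 1 = 2$)
$\frac{38}{H{\left(A{\left(-5,5 \right)} \right)}} = \frac{38}{2} = 38 \cdot \frac{1}{2} = 19$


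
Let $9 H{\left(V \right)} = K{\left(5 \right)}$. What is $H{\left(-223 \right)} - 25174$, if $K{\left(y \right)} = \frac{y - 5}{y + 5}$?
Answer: $-25174$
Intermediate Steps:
$K{\left(y \right)} = \frac{-5 + y}{5 + y}$
$H{\left(V \right)} = 0$ ($H{\left(V \right)} = \frac{\frac{1}{5 + 5} \left(-5 + 5\right)}{9} = \frac{\frac{1}{10} \cdot 0}{9} = \frac{1}{9} \cdot 0 = 0$)
$H{\left(-223 \right)} - 25174 = 0 - 25174 = -25174$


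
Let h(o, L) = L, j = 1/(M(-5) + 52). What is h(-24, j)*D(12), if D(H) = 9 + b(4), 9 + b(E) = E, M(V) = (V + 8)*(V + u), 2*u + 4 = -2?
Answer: ⅐ ≈ 0.14286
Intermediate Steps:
u = -3 (u = -2 + (½)*(-2) = -2 - 1 = -3)
M(V) = (-3 + V)*(8 + V) (M(V) = (V + 8)*(V - 3) = (8 + V)*(-3 + V) = (-3 + V)*(8 + V))
b(E) = -9 + E
j = 1/28 (j = 1/((-24 + (-5)² + 5*(-5)) + 52) = 1/((-24 + 25 - 25) + 52) = 1/(-24 + 52) = 1/28 ≈ 0.035714)
D(H) = 4 (D(H) = 9 + (-9 + 4) = 9 - 5 = 4)
h(-24, j)*D(12) = (1/28)*4 = ⅐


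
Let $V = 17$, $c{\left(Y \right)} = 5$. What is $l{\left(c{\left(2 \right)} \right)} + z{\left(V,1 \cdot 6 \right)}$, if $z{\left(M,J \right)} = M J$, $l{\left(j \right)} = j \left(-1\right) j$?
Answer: $77$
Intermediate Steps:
$l{\left(j \right)} = - j^{2}$ ($l{\left(j \right)} = - j j = - j^{2}$)
$z{\left(M,J \right)} = J M$
$l{\left(c{\left(2 \right)} \right)} + z{\left(V,1 \cdot 6 \right)} = - 5^{2} + 1 \cdot 6 \cdot 17 = \left(-1\right) 25 + 6 \cdot 17 = -25 + 102 = 77$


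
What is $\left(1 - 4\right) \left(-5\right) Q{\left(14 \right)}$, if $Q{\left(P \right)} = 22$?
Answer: $330$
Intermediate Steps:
$\left(1 - 4\right) \left(-5\right) Q{\left(14 \right)} = \left(1 - 4\right) \left(-5\right) 22 = \left(-3\right) \left(-5\right) 22 = 15 \cdot 22 = 330$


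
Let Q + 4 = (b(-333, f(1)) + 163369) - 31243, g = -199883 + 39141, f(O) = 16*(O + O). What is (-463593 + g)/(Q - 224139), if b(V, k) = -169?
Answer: 624335/92186 ≈ 6.7726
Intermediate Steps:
f(O) = 32*O (f(O) = 16*(2*O) = 32*O)
g = -160742
Q = 131953 (Q = -4 + ((-169 + 163369) - 31243) = -4 + (163200 - 31243) = -4 + 131957 = 131953)
(-463593 + g)/(Q - 224139) = (-463593 - 160742)/(131953 - 224139) = -624335/(-92186) = -624335*(-1/92186) = 624335/92186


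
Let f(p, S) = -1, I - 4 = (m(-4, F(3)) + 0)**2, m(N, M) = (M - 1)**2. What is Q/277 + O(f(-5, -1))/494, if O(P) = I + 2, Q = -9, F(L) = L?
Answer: 824/68419 ≈ 0.012043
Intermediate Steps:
m(N, M) = (-1 + M)**2
I = 20 (I = 4 + ((-1 + 3)**2 + 0)**2 = 4 + (2**2 + 0)**2 = 4 + (4 + 0)**2 = 4 + 4**2 = 4 + 16 = 20)
O(P) = 22 (O(P) = 20 + 2 = 22)
Q/277 + O(f(-5, -1))/494 = -9/277 + 22/494 = -9*1/277 + 22*(1/494) = -9/277 + 11/247 = 824/68419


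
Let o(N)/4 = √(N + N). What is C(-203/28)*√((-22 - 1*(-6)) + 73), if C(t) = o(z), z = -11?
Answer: 4*I*√1254 ≈ 141.65*I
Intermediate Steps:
o(N) = 4*√2*√N (o(N) = 4*√(N + N) = 4*√(2*N) = 4*(√2*√N) = 4*√2*√N)
C(t) = 4*I*√22 (C(t) = 4*√2*√(-11) = 4*√2*(I*√11) = 4*I*√22)
C(-203/28)*√((-22 - 1*(-6)) + 73) = (4*I*√22)*√((-22 - 1*(-6)) + 73) = (4*I*√22)*√((-22 + 6) + 73) = (4*I*√22)*√(-16 + 73) = (4*I*√22)*√57 = 4*I*√1254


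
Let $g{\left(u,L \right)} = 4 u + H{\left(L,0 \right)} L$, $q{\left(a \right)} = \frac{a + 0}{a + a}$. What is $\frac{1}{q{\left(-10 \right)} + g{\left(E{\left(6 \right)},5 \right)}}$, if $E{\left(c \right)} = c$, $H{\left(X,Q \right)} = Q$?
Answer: $\frac{2}{49} \approx 0.040816$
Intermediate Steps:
$q{\left(a \right)} = \frac{1}{2}$ ($q{\left(a \right)} = \frac{a}{2 a} = a \frac{1}{2 a} = \frac{1}{2}$)
$g{\left(u,L \right)} = 4 u$ ($g{\left(u,L \right)} = 4 u + 0 L = 4 u + 0 = 4 u$)
$\frac{1}{q{\left(-10 \right)} + g{\left(E{\left(6 \right)},5 \right)}} = \frac{1}{\frac{1}{2} + 4 \cdot 6} = \frac{1}{\frac{1}{2} + 24} = \frac{1}{\frac{49}{2}} = \frac{2}{49}$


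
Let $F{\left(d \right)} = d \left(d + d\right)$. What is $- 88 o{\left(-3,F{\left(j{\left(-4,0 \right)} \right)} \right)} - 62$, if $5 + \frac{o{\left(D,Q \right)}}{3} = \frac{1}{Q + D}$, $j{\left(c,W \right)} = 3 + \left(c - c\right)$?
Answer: $\frac{6202}{5} \approx 1240.4$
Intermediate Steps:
$j{\left(c,W \right)} = 3$ ($j{\left(c,W \right)} = 3 + 0 = 3$)
$F{\left(d \right)} = 2 d^{2}$ ($F{\left(d \right)} = d 2 d = 2 d^{2}$)
$o{\left(D,Q \right)} = -15 + \frac{3}{D + Q}$ ($o{\left(D,Q \right)} = -15 + \frac{3}{Q + D} = -15 + \frac{3}{D + Q}$)
$- 88 o{\left(-3,F{\left(j{\left(-4,0 \right)} \right)} \right)} - 62 = - 88 \frac{3 \left(1 - -15 - 5 \cdot 2 \cdot 3^{2}\right)}{-3 + 2 \cdot 3^{2}} - 62 = - 88 \frac{3 \left(1 + 15 - 5 \cdot 2 \cdot 9\right)}{-3 + 2 \cdot 9} - 62 = - 88 \frac{3 \left(1 + 15 - 90\right)}{-3 + 18} - 62 = - 88 \frac{3 \left(1 + 15 - 90\right)}{15} - 62 = - 88 \cdot 3 \cdot \frac{1}{15} \left(-74\right) - 62 = \left(-88\right) \left(- \frac{74}{5}\right) - 62 = \frac{6512}{5} - 62 = \frac{6202}{5}$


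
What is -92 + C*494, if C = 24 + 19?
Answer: 21150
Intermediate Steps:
C = 43
-92 + C*494 = -92 + 43*494 = -92 + 21242 = 21150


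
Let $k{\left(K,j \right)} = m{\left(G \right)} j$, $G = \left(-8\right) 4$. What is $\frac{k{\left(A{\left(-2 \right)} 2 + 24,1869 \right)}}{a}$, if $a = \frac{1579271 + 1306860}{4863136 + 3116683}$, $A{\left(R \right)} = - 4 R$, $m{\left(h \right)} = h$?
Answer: $- \frac{477257014752}{2886131} \approx -1.6536 \cdot 10^{5}$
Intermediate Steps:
$G = -32$
$k{\left(K,j \right)} = - 32 j$
$a = \frac{2886131}{7979819} \approx 0.36168$
$\frac{k{\left(A{\left(-2 \right)} 2 + 24,1869 \right)}}{a} = \frac{\left(-32\right) 1869}{\frac{2886131}{7979819}} = \left(-59808\right) \frac{7979819}{2886131} = - \frac{477257014752}{2886131}$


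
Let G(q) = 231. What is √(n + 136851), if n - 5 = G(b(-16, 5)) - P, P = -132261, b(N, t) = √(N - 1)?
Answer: 34*√233 ≈ 518.99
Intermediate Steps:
b(N, t) = √(-1 + N)
n = 132497 (n = 5 + (231 - 1*(-132261)) = 5 + (231 + 132261) = 5 + 132492 = 132497)
√(n + 136851) = √(132497 + 136851) = √269348 = 34*√233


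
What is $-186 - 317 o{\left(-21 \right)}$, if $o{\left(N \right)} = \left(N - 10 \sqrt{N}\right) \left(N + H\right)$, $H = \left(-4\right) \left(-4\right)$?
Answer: $-33471 - 15850 i \sqrt{21} \approx -33471.0 - 72634.0 i$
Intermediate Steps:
$H = 16$
$o{\left(N \right)} = \left(16 + N\right) \left(N - 10 \sqrt{N}\right)$ ($o{\left(N \right)} = \left(N - 10 \sqrt{N}\right) \left(N + 16\right) = \left(N - 10 \sqrt{N}\right) \left(16 + N\right) = \left(16 + N\right) \left(N - 10 \sqrt{N}\right)$)
$-186 - 317 o{\left(-21 \right)} = -186 - 317 \left(\left(-21\right)^{2} - 160 \sqrt{-21} - 10 \left(-21\right)^{\frac{3}{2}} + 16 \left(-21\right)\right) = -186 - 317 \left(441 - 160 i \sqrt{21} - 10 \left(- 21 i \sqrt{21}\right) - 336\right) = -186 - 317 \left(441 - 160 i \sqrt{21} + 210 i \sqrt{21} - 336\right) = -186 - 317 \left(105 + 50 i \sqrt{21}\right) = -186 - \left(33285 + 15850 i \sqrt{21}\right) = -33471 - 15850 i \sqrt{21}$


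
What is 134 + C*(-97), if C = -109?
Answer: 10707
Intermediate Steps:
134 + C*(-97) = 134 - 109*(-97) = 134 + 10573 = 10707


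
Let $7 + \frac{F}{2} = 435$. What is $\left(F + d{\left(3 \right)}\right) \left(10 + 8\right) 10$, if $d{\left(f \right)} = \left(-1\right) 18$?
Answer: $150840$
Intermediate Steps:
$d{\left(f \right)} = -18$
$F = 856$ ($F = -14 + 2 \cdot 435 = -14 + 870 = 856$)
$\left(F + d{\left(3 \right)}\right) \left(10 + 8\right) 10 = \left(856 - 18\right) \left(10 + 8\right) 10 = 838 \cdot 18 \cdot 10 = 838 \cdot 180 = 150840$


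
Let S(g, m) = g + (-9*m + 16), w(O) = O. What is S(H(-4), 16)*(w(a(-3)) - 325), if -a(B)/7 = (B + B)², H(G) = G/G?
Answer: 73279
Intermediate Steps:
H(G) = 1
a(B) = -28*B² (a(B) = -7*(B + B)² = -7*4*B² = -28*B²)
S(g, m) = 16 + g - 9*m (S(g, m) = g + (16 - 9*m) = 16 + g - 9*m)
S(H(-4), 16)*(w(a(-3)) - 325) = (16 + 1 - 9*16)*(-28*(-3)² - 325) = (16 + 1 - 144)*(-28*9 - 325) = -127*(-252 - 325) = -127*(-577) = 73279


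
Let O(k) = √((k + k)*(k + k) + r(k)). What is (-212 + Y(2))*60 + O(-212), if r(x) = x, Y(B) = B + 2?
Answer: -12480 + 22*√371 ≈ -12056.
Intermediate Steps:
Y(B) = 2 + B
O(k) = √(k + 4*k²) (O(k) = √((k + k)*(k + k) + k) = √((2*k)*(2*k) + k) = √(4*k² + k) = √(k + 4*k²))
(-212 + Y(2))*60 + O(-212) = (-212 + (2 + 2))*60 + √(-212*(1 + 4*(-212))) = (-212 + 4)*60 + √(-212*(1 - 848)) = -208*60 + √(-212*(-847)) = -12480 + √179564 = -12480 + 22*√371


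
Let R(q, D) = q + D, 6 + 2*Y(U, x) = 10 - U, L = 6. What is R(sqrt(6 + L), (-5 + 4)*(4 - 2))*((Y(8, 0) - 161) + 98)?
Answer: 130 - 130*sqrt(3) ≈ -95.167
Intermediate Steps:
Y(U, x) = 2 - U/2 (Y(U, x) = -3 + (10 - U)/2 = -3 + (5 - U/2) = 2 - U/2)
R(q, D) = D + q
R(sqrt(6 + L), (-5 + 4)*(4 - 2))*((Y(8, 0) - 161) + 98) = ((-5 + 4)*(4 - 2) + sqrt(6 + 6))*(((2 - 1/2*8) - 161) + 98) = (-1*2 + sqrt(12))*(((2 - 4) - 161) + 98) = (-2 + 2*sqrt(3))*((-2 - 161) + 98) = (-2 + 2*sqrt(3))*(-163 + 98) = (-2 + 2*sqrt(3))*(-65) = 130 - 130*sqrt(3)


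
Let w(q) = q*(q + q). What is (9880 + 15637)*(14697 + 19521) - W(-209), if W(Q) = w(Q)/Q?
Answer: 873141124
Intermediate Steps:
w(q) = 2*q² (w(q) = q*(2*q) = 2*q²)
W(Q) = 2*Q (W(Q) = (2*Q²)/Q = 2*Q)
(9880 + 15637)*(14697 + 19521) - W(-209) = (9880 + 15637)*(14697 + 19521) - 2*(-209) = 25517*34218 - 1*(-418) = 873140706 + 418 = 873141124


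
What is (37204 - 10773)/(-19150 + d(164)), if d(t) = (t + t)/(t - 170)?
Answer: -79293/57614 ≈ -1.3763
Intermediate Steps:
d(t) = 2*t/(-170 + t) (d(t) = (2*t)/(-170 + t) = 2*t/(-170 + t))
(37204 - 10773)/(-19150 + d(164)) = (37204 - 10773)/(-19150 + 2*164/(-170 + 164)) = 26431/(-19150 + 2*164/(-6)) = 26431/(-19150 + 2*164*(-⅙)) = 26431/(-19150 - 164/3) = 26431/(-57614/3) = 26431*(-3/57614) = -79293/57614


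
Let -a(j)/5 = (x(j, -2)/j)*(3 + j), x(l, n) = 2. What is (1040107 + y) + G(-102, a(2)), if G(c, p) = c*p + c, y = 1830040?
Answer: 2872595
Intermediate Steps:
a(j) = -10*(3 + j)/j (a(j) = -5*2/j*(3 + j) = -10*(3 + j)/j)
G(c, p) = c + c*p
(1040107 + y) + G(-102, a(2)) = (1040107 + 1830040) - 102*(1 + (-10 - 30/2)) = 2870147 - 102*(1 + (-10 - 30*1/2)) = 2870147 - 102*(1 + (-10 - 15)) = 2870147 - 102*(1 - 25) = 2870147 - 102*(-24) = 2870147 + 2448 = 2872595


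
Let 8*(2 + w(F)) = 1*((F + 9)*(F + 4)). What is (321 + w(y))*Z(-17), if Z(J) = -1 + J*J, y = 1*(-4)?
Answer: 91872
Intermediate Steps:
y = -4
Z(J) = -1 + J**2
w(F) = -2 + (4 + F)*(9 + F)/8 (w(F) = -2 + (1*((F + 9)*(F + 4)))/8 = -2 + (1*((9 + F)*(4 + F)))/8 = -2 + (1*((4 + F)*(9 + F)))/8 = -2 + ((4 + F)*(9 + F))/8 = -2 + (4 + F)*(9 + F)/8)
(321 + w(y))*Z(-17) = (321 + (5/2 + (1/8)*(-4)**2 + (13/8)*(-4)))*(-1 + (-17)**2) = (321 + (5/2 + (1/8)*16 - 13/2))*(-1 + 289) = (321 + (5/2 + 2 - 13/2))*288 = (321 - 2)*288 = 319*288 = 91872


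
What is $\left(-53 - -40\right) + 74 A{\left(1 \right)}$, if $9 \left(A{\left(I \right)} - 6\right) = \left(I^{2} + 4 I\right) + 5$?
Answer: $\frac{4619}{9} \approx 513.22$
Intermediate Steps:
$A{\left(I \right)} = \frac{59}{9} + \frac{I^{2}}{9} + \frac{4 I}{9}$ ($A{\left(I \right)} = 6 + \frac{\left(I^{2} + 4 I\right) + 5}{9} = 6 + \frac{5 + I^{2} + 4 I}{9} = 6 + \left(\frac{5}{9} + \frac{I^{2}}{9} + \frac{4 I}{9}\right) = \frac{59}{9} + \frac{I^{2}}{9} + \frac{4 I}{9}$)
$\left(-53 - -40\right) + 74 A{\left(1 \right)} = \left(-53 - -40\right) + 74 \left(\frac{59}{9} + \frac{1^{2}}{9} + \frac{4}{9} \cdot 1\right) = \left(-53 + 40\right) + 74 \left(\frac{59}{9} + \frac{1}{9} \cdot 1 + \frac{4}{9}\right) = -13 + 74 \left(\frac{59}{9} + \frac{1}{9} + \frac{4}{9}\right) = -13 + 74 \cdot \frac{64}{9} = -13 + \frac{4736}{9} = \frac{4619}{9}$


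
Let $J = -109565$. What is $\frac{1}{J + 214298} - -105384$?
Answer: $\frac{11037182473}{104733} \approx 1.0538 \cdot 10^{5}$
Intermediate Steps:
$\frac{1}{J + 214298} - -105384 = \frac{1}{-109565 + 214298} - -105384 = \frac{1}{104733} + 105384 = \frac{11037182473}{104733}$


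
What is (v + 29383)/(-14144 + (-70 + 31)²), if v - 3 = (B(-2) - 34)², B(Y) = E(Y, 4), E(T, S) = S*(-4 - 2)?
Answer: -32750/12623 ≈ -2.5945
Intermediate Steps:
E(T, S) = -6*S (E(T, S) = S*(-6) = -6*S)
B(Y) = -24 (B(Y) = -6*4 = -24)
v = 3367 (v = 3 + (-24 - 34)² = 3 + (-58)² = 3 + 3364 = 3367)
(v + 29383)/(-14144 + (-70 + 31)²) = (3367 + 29383)/(-14144 + (-70 + 31)²) = 32750/(-14144 + (-39)²) = 32750/(-14144 + 1521) = 32750/(-12623) = 32750*(-1/12623) = -32750/12623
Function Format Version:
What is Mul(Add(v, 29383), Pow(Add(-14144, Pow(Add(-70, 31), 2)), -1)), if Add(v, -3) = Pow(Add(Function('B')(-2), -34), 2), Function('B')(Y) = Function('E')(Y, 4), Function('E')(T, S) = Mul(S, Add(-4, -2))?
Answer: Rational(-32750, 12623) ≈ -2.5945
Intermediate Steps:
Function('E')(T, S) = Mul(-6, S) (Function('E')(T, S) = Mul(S, -6) = Mul(-6, S))
Function('B')(Y) = -24 (Function('B')(Y) = Mul(-6, 4) = -24)
v = 3367 (v = Add(3, Pow(Add(-24, -34), 2)) = Add(3, Pow(-58, 2)) = Add(3, 3364) = 3367)
Mul(Add(v, 29383), Pow(Add(-14144, Pow(Add(-70, 31), 2)), -1)) = Mul(Add(3367, 29383), Pow(Add(-14144, Pow(Add(-70, 31), 2)), -1)) = Mul(32750, Pow(Add(-14144, Pow(-39, 2)), -1)) = Mul(32750, Pow(Add(-14144, 1521), -1)) = Mul(32750, Pow(-12623, -1)) = Mul(32750, Rational(-1, 12623)) = Rational(-32750, 12623)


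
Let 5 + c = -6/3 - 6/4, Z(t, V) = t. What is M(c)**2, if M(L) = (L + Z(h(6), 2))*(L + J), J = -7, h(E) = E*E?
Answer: 2907025/16 ≈ 1.8169e+5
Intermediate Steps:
h(E) = E**2
c = -17/2 (c = -5 + (-6/3 - 6/4) = -5 + (-6*1/3 - 6*1/4) = -5 + (-2 - 3/2) = -5 - 7/2 = -17/2 ≈ -8.5000)
M(L) = (-7 + L)*(36 + L) (M(L) = (L + 6**2)*(L - 7) = (L + 36)*(-7 + L) = (36 + L)*(-7 + L) = (-7 + L)*(36 + L))
M(c)**2 = (-252 + (-17/2)**2 + 29*(-17/2))**2 = (-252 + 289/4 - 493/2)**2 = (-1705/4)**2 = 2907025/16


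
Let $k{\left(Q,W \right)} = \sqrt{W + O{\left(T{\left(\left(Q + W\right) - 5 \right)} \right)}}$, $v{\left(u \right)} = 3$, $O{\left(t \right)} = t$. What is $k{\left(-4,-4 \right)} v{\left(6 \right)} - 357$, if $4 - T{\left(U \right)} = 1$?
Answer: $-357 + 3 i \approx -357.0 + 3.0 i$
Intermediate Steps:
$T{\left(U \right)} = 3$ ($T{\left(U \right)} = 4 - 1 = 3$)
$k{\left(Q,W \right)} = \sqrt{3 + W}$ ($k{\left(Q,W \right)} = \sqrt{W + 3} = \sqrt{3 + W}$)
$k{\left(-4,-4 \right)} v{\left(6 \right)} - 357 = \sqrt{3 - 4} \cdot 3 - 357 = \sqrt{-1} \cdot 3 - 357 = i 3 - 357 = 3 i - 357 = -357 + 3 i$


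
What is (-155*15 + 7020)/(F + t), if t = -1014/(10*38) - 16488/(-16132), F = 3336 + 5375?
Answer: 3597637650/6673716419 ≈ 0.53908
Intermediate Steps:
F = 8711
t = -1261551/766270 (t = -1014/380 - 16488*(-1/16132) = -1014*1/380 + 4122/4033 = -507/190 + 4122/4033 = -1261551/766270 ≈ -1.6464)
(-155*15 + 7020)/(F + t) = (-155*15 + 7020)/(8711 - 1261551/766270) = (-2325 + 7020)/(6673716419/766270) = 4695*(766270/6673716419) = 3597637650/6673716419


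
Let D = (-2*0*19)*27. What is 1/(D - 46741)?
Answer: -1/46741 ≈ -2.1394e-5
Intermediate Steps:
D = 0 (D = (0*19)*27 = 0*27 = 0)
1/(D - 46741) = 1/(0 - 46741) = 1/(-46741) = -1/46741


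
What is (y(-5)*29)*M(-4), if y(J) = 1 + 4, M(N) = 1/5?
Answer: 29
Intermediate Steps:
M(N) = ⅕
y(J) = 5
(y(-5)*29)*M(-4) = (5*29)*(⅕) = 145*(⅕) = 29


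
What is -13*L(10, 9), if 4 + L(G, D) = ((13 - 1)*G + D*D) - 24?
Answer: -2249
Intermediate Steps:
L(G, D) = -28 + D² + 12*G (L(G, D) = -4 + (((13 - 1)*G + D*D) - 24) = -4 + ((12*G + D²) - 24) = -4 + ((D² + 12*G) - 24) = -4 + (-24 + D² + 12*G) = -28 + D² + 12*G)
-13*L(10, 9) = -13*(-28 + 9² + 12*10) = -13*(-28 + 81 + 120) = -13*173 = -2249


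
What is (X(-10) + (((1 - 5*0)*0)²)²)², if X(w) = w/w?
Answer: 1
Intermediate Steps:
X(w) = 1
(X(-10) + (((1 - 5*0)*0)²)²)² = (1 + (((1 - 5*0)*0)²)²)² = (1 + (((1 + 0)*0)²)²)² = (1 + ((1*0)²)²)² = (1 + (0²)²)² = (1 + 0²)² = (1 + 0)² = 1² = 1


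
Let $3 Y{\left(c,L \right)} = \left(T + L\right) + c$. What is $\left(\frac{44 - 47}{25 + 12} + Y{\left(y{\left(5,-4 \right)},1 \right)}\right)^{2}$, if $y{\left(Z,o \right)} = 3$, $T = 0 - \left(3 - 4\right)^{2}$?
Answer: $\frac{1156}{1369} \approx 0.84441$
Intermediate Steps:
$T = -1$ ($T = 0 - \left(-1\right)^{2} = 0 - 1 = -1$)
$Y{\left(c,L \right)} = - \frac{1}{3} + \frac{L}{3} + \frac{c}{3}$ ($Y{\left(c,L \right)} = \frac{\left(-1 + L\right) + c}{3} = \frac{-1 + L + c}{3} = - \frac{1}{3} + \frac{L}{3} + \frac{c}{3}$)
$\left(\frac{44 - 47}{25 + 12} + Y{\left(y{\left(5,-4 \right)},1 \right)}\right)^{2} = \left(\frac{44 - 47}{25 + 12} + \left(- \frac{1}{3} + \frac{1}{3} \cdot 1 + \frac{1}{3} \cdot 3\right)\right)^{2} = \left(- \frac{3}{37} + \left(- \frac{1}{3} + \frac{1}{3} + 1\right)\right)^{2} = \left(\left(-3\right) \frac{1}{37} + 1\right)^{2} = \left(- \frac{3}{37} + 1\right)^{2} = \left(\frac{34}{37}\right)^{2} = \frac{1156}{1369}$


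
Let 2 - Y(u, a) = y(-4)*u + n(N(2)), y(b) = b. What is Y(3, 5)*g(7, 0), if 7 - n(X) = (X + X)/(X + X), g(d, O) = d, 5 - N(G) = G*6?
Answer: 56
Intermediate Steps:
N(G) = 5 - 6*G (N(G) = 5 - G*6 = 5 - 6*G)
n(X) = 6 (n(X) = 7 - (X + X)/(X + X) = 7 - 2*X/(2*X) = 7 - 2*X*1/(2*X) = 7 - 1*1 = 7 - 1 = 6)
Y(u, a) = -4 + 4*u (Y(u, a) = 2 - (-4*u + 6) = 2 - (6 - 4*u) = 2 + (-6 + 4*u) = -4 + 4*u)
Y(3, 5)*g(7, 0) = (-4 + 4*3)*7 = (-4 + 12)*7 = 8*7 = 56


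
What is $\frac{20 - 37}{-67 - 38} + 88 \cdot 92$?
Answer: $\frac{850097}{105} \approx 8096.2$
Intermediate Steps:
$\frac{20 - 37}{-67 - 38} + 88 \cdot 92 = - \frac{17}{-105} + 8096 = \left(-17\right) \left(- \frac{1}{105}\right) + 8096 = \frac{17}{105} + 8096 = \frac{850097}{105}$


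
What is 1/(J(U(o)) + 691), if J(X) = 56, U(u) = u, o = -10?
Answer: 1/747 ≈ 0.0013387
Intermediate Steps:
1/(J(U(o)) + 691) = 1/(56 + 691) = 1/747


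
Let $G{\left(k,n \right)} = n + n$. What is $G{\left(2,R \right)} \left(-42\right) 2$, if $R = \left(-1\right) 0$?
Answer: $0$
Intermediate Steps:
$R = 0$
$G{\left(k,n \right)} = 2 n$
$G{\left(2,R \right)} \left(-42\right) 2 = 2 \cdot 0 \left(-42\right) 2 = 0 \left(-42\right) 2 = 0 \cdot 2 = 0$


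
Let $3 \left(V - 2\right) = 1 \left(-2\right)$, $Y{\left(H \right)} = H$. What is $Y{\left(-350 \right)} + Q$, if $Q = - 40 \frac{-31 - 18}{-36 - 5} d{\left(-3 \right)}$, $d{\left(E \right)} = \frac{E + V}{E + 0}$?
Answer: $- \frac{138950}{369} \approx -376.56$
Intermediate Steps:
$V = \frac{4}{3}$ ($V = 2 + \frac{1 \left(-2\right)}{3} = 2 + \frac{1}{3} \left(-2\right) = 2 - \frac{2}{3} = \frac{4}{3} \approx 1.3333$)
$d{\left(E \right)} = \frac{\frac{4}{3} + E}{E}$ ($d{\left(E \right)} = \frac{E + \frac{4}{3}}{E + 0} = \frac{\frac{4}{3} + E}{E}$)
$Q = - \frac{9800}{369}$ ($Q = - 40 \frac{-31 - 18}{-36 - 5} \frac{\frac{4}{3} - 3}{-3} = - 40 \left(- \frac{49}{-41}\right) \left(\left(- \frac{1}{3}\right) \left(- \frac{5}{3}\right)\right) = - 40 \left(\left(-49\right) \left(- \frac{1}{41}\right)\right) \frac{5}{9} = \left(-40\right) \frac{49}{41} \cdot \frac{5}{9} = \left(- \frac{1960}{41}\right) \frac{5}{9} = - \frac{9800}{369} \approx -26.558$)
$Y{\left(-350 \right)} + Q = -350 - \frac{9800}{369} = - \frac{138950}{369}$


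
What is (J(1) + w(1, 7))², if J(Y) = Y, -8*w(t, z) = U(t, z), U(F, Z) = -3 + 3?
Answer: 1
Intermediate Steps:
U(F, Z) = 0
w(t, z) = 0 (w(t, z) = -⅛*0 = 0)
(J(1) + w(1, 7))² = (1 + 0)² = 1² = 1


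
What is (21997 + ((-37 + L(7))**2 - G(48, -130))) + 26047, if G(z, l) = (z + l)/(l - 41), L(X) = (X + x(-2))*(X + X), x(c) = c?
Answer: 8401661/171 ≈ 49133.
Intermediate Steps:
L(X) = 2*X*(-2 + X) (L(X) = (X - 2)*(X + X) = (-2 + X)*(2*X) = 2*X*(-2 + X))
G(z, l) = (l + z)/(-41 + l)
(21997 + ((-37 + L(7))**2 - G(48, -130))) + 26047 = (21997 + ((-37 + 2*7*(-2 + 7))**2 - (-130 + 48)/(-41 - 130))) + 26047 = (21997 + ((-37 + 2*7*5)**2 - (-82)/(-171))) + 26047 = (21997 + ((-37 + 70)**2 - (-1)*(-82)/171)) + 26047 = (21997 + (33**2 - 1*82/171)) + 26047 = (21997 + (1089 - 82/171)) + 26047 = (21997 + 186137/171) + 26047 = 3947624/171 + 26047 = 8401661/171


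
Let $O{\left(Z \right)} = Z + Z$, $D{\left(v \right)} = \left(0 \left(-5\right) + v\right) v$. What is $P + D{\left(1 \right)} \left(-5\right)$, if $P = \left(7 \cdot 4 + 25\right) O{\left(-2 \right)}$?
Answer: $-217$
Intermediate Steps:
$D{\left(v \right)} = v^{2}$ ($D{\left(v \right)} = \left(0 + v\right) v = v v = v^{2}$)
$O{\left(Z \right)} = 2 Z$
$P = -212$ ($P = \left(7 \cdot 4 + 25\right) 2 \left(-2\right) = \left(28 + 25\right) \left(-4\right) = 53 \left(-4\right) = -212$)
$P + D{\left(1 \right)} \left(-5\right) = -212 + 1^{2} \left(-5\right) = -212 + 1 \left(-5\right) = -212 - 5 = -217$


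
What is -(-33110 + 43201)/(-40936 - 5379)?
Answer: 10091/46315 ≈ 0.21788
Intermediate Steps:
-(-33110 + 43201)/(-40936 - 5379) = -10091/(-46315) = -10091*(-1)/46315 = -1*(-10091/46315) = 10091/46315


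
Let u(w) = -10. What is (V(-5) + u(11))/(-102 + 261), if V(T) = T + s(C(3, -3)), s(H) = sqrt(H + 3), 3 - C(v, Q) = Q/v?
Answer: -5/53 + sqrt(7)/159 ≈ -0.077700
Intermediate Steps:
C(v, Q) = 3 - Q/v
s(H) = sqrt(3 + H)
V(T) = T + sqrt(7) (V(T) = T + sqrt(3 + (3 - 1*(-3)/3)) = T + sqrt(3 + (3 - 1*(-3)*1/3)) = T + sqrt(3 + (3 + 1)) = T + sqrt(3 + 4) = T + sqrt(7))
(V(-5) + u(11))/(-102 + 261) = ((-5 + sqrt(7)) - 10)/(-102 + 261) = (-15 + sqrt(7))/159 = (-15 + sqrt(7))*(1/159) = -5/53 + sqrt(7)/159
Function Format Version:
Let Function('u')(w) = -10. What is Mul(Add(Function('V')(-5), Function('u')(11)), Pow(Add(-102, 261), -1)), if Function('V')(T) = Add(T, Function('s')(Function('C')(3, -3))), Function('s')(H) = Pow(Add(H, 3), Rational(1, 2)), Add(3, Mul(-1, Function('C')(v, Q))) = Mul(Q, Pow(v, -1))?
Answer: Add(Rational(-5, 53), Mul(Rational(1, 159), Pow(7, Rational(1, 2)))) ≈ -0.077700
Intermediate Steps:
Function('C')(v, Q) = Add(3, Mul(-1, Q, Pow(v, -1))) (Function('C')(v, Q) = Add(3, Mul(-1, Mul(Q, Pow(v, -1)))) = Add(3, Mul(-1, Q, Pow(v, -1))))
Function('s')(H) = Pow(Add(3, H), Rational(1, 2))
Function('V')(T) = Add(T, Pow(7, Rational(1, 2))) (Function('V')(T) = Add(T, Pow(Add(3, Add(3, Mul(-1, -3, Pow(3, -1)))), Rational(1, 2))) = Add(T, Pow(Add(3, Add(3, Mul(-1, -3, Rational(1, 3)))), Rational(1, 2))) = Add(T, Pow(Add(3, Add(3, 1)), Rational(1, 2))) = Add(T, Pow(Add(3, 4), Rational(1, 2))) = Add(T, Pow(7, Rational(1, 2))))
Mul(Add(Function('V')(-5), Function('u')(11)), Pow(Add(-102, 261), -1)) = Mul(Add(Add(-5, Pow(7, Rational(1, 2))), -10), Pow(Add(-102, 261), -1)) = Mul(Add(-15, Pow(7, Rational(1, 2))), Pow(159, -1)) = Mul(Add(-15, Pow(7, Rational(1, 2))), Rational(1, 159)) = Add(Rational(-5, 53), Mul(Rational(1, 159), Pow(7, Rational(1, 2))))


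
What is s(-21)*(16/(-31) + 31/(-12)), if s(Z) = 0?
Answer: 0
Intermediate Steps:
s(-21)*(16/(-31) + 31/(-12)) = 0*(16/(-31) + 31/(-12)) = 0*(16*(-1/31) + 31*(-1/12)) = 0*(-16/31 - 31/12) = 0*(-1153/372) = 0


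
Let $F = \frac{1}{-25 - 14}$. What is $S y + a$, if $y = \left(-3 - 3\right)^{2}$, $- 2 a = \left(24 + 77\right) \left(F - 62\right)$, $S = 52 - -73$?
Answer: $\frac{595319}{78} \approx 7632.3$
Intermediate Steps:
$F = - \frac{1}{39}$ ($F = \frac{1}{-39} = - \frac{1}{39} \approx -0.025641$)
$S = 125$ ($S = 52 + 73 = 125$)
$a = \frac{244319}{78}$ ($a = - \frac{\left(24 + 77\right) \left(- \frac{1}{39} - 62\right)}{2} = - \frac{101 \left(- \frac{2419}{39}\right)}{2} = \left(- \frac{1}{2}\right) \left(- \frac{244319}{39}\right) = \frac{244319}{78} \approx 3132.3$)
$y = 36$ ($y = \left(-6\right)^{2} = 36$)
$S y + a = 125 \cdot 36 + \frac{244319}{78} = 4500 + \frac{244319}{78} = \frac{595319}{78}$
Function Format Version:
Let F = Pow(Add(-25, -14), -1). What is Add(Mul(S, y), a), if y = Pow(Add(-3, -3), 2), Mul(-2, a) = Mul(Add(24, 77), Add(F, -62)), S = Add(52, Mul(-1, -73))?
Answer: Rational(595319, 78) ≈ 7632.3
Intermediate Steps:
F = Rational(-1, 39) (F = Pow(-39, -1) = Rational(-1, 39) ≈ -0.025641)
S = 125 (S = Add(52, 73) = 125)
a = Rational(244319, 78) (a = Mul(Rational(-1, 2), Mul(Add(24, 77), Add(Rational(-1, 39), -62))) = Mul(Rational(-1, 2), Mul(101, Rational(-2419, 39))) = Mul(Rational(-1, 2), Rational(-244319, 39)) = Rational(244319, 78) ≈ 3132.3)
y = 36 (y = Pow(-6, 2) = 36)
Add(Mul(S, y), a) = Add(Mul(125, 36), Rational(244319, 78)) = Add(4500, Rational(244319, 78)) = Rational(595319, 78)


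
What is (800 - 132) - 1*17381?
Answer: -16713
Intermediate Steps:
(800 - 132) - 1*17381 = 668 - 17381 = -16713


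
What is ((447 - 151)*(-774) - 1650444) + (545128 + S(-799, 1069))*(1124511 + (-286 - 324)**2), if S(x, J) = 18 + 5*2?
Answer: 815884586768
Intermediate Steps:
S(x, J) = 28 (S(x, J) = 18 + 10 = 28)
((447 - 151)*(-774) - 1650444) + (545128 + S(-799, 1069))*(1124511 + (-286 - 324)**2) = ((447 - 151)*(-774) - 1650444) + (545128 + 28)*(1124511 + (-286 - 324)**2) = (296*(-774) - 1650444) + 545156*(1124511 + (-610)**2) = (-229104 - 1650444) + 545156*(1124511 + 372100) = -1879548 + 545156*1496611 = -1879548 + 815886466316 = 815884586768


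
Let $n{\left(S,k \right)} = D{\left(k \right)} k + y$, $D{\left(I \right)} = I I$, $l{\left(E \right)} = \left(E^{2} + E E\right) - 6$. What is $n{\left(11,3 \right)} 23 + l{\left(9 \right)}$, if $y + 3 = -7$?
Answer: $547$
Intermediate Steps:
$y = -10$ ($y = -3 - 7 = -10$)
$l{\left(E \right)} = -6 + 2 E^{2}$ ($l{\left(E \right)} = \left(E^{2} + E^{2}\right) - 6 = 2 E^{2} - 6 = -6 + 2 E^{2}$)
$D{\left(I \right)} = I^{2}$
$n{\left(S,k \right)} = -10 + k^{3}$ ($n{\left(S,k \right)} = k^{2} k - 10 = k^{3} - 10 = -10 + k^{3}$)
$n{\left(11,3 \right)} 23 + l{\left(9 \right)} = \left(-10 + 3^{3}\right) 23 - \left(6 - 2 \cdot 9^{2}\right) = \left(-10 + 27\right) 23 + \left(-6 + 2 \cdot 81\right) = 17 \cdot 23 + \left(-6 + 162\right) = 391 + 156 = 547$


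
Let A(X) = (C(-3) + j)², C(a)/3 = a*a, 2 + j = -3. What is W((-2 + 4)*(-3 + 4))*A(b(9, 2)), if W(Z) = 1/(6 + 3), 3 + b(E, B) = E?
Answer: 484/9 ≈ 53.778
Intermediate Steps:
j = -5 (j = -2 - 3 = -5)
b(E, B) = -3 + E
C(a) = 3*a² (C(a) = 3*(a*a) = 3*a²)
W(Z) = ⅑ (W(Z) = 1/9 = ⅑)
A(X) = 484 (A(X) = (3*(-3)² - 5)² = (3*9 - 5)² = (27 - 5)² = 22² = 484)
W((-2 + 4)*(-3 + 4))*A(b(9, 2)) = (⅑)*484 = 484/9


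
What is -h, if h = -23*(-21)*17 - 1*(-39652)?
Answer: -47863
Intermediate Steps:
h = 47863 (h = 483*17 + 39652 = 8211 + 39652 = 47863)
-h = -1*47863 = -47863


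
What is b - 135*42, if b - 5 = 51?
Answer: -5614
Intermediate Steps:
b = 56 (b = 5 + 51 = 56)
b - 135*42 = 56 - 135*42 = 56 - 5670 = -5614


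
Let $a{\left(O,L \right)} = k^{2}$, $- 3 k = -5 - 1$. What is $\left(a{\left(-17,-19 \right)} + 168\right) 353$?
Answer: $60716$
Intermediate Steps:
$k = 2$ ($k = - \frac{-5 - 1}{3} = \left(- \frac{1}{3}\right) \left(-6\right) = 2$)
$a{\left(O,L \right)} = 4$ ($a{\left(O,L \right)} = 2^{2} = 4$)
$\left(a{\left(-17,-19 \right)} + 168\right) 353 = \left(4 + 168\right) 353 = 172 \cdot 353 = 60716$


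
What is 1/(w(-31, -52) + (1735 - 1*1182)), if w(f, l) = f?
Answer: 1/522 ≈ 0.0019157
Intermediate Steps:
1/(w(-31, -52) + (1735 - 1*1182)) = 1/(-31 + (1735 - 1*1182)) = 1/(-31 + (1735 - 1182)) = 1/(-31 + 553) = 1/522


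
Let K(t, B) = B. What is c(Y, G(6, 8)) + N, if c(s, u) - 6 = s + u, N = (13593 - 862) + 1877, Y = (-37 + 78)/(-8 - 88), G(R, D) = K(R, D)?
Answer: 1403671/96 ≈ 14622.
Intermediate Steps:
G(R, D) = D
Y = -41/96 (Y = 41/(-96) = 41*(-1/96) = -41/96 ≈ -0.42708)
N = 14608 (N = 12731 + 1877 = 14608)
c(s, u) = 6 + s + u (c(s, u) = 6 + (s + u) = 6 + s + u)
c(Y, G(6, 8)) + N = (6 - 41/96 + 8) + 14608 = 1303/96 + 14608 = 1403671/96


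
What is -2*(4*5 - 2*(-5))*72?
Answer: -4320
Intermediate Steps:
-2*(4*5 - 2*(-5))*72 = -2*(20 + 10)*72 = -2*30*72 = -60*72 = -4320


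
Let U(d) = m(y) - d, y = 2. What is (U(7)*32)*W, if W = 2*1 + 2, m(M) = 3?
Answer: -512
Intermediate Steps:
U(d) = 3 - d
W = 4 (W = 2 + 2 = 4)
(U(7)*32)*W = ((3 - 1*7)*32)*4 = ((3 - 7)*32)*4 = -4*32*4 = -128*4 = -512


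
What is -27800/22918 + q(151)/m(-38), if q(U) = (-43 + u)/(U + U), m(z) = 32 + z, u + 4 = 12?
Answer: -24785735/20763708 ≈ -1.1937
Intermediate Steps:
u = 8 (u = -4 + 12 = 8)
q(U) = -35/(2*U) (q(U) = (-43 + 8)/(U + U) = -35*1/(2*U) = -35/(2*U))
-27800/22918 + q(151)/m(-38) = -27800/22918 + (-35/2/151)/(32 - 38) = -27800*1/22918 - 35/2*1/151/(-6) = -13900/11459 - 35/302*(-⅙) = -13900/11459 + 35/1812 = -24785735/20763708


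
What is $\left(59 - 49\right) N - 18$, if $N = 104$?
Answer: $1022$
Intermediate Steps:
$\left(59 - 49\right) N - 18 = \left(59 - 49\right) 104 - 18 = 10 \cdot 104 - 18 = 1040 - 18 = 1022$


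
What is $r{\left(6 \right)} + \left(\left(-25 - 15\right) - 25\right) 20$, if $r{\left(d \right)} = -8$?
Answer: $-1308$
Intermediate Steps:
$r{\left(6 \right)} + \left(\left(-25 - 15\right) - 25\right) 20 = -8 + \left(\left(-25 - 15\right) - 25\right) 20 = -8 + \left(-40 - 25\right) 20 = -8 - 1300 = -1308$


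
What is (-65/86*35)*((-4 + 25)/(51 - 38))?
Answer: -3675/86 ≈ -42.733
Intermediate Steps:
(-65/86*35)*((-4 + 25)/(51 - 38)) = (-65*1/86*35)*(21/13) = (-65/86*35)*(21*(1/13)) = -2275/86*21/13 = -3675/86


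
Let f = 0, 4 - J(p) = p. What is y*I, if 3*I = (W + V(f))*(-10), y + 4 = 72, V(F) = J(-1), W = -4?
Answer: -680/3 ≈ -226.67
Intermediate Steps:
J(p) = 4 - p
V(F) = 5 (V(F) = 4 - 1*(-1) = 4 + 1 = 5)
y = 68 (y = -4 + 72 = 68)
I = -10/3 (I = ((-4 + 5)*(-10))/3 = (1*(-10))/3 = (⅓)*(-10) = -10/3 ≈ -3.3333)
y*I = 68*(-10/3) = -680/3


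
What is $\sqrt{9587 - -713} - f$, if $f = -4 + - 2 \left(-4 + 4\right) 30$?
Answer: $4 + 10 \sqrt{103} \approx 105.49$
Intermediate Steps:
$f = -4$ ($f = -4 + \left(-2\right) 0 \cdot 30 = -4 + 0 \cdot 30 = -4 + 0 = -4$)
$\sqrt{9587 - -713} - f = \sqrt{9587 - -713} - -4 = \sqrt{9587 + 713} + 4 = \sqrt{10300} + 4 = 10 \sqrt{103} + 4 = 4 + 10 \sqrt{103}$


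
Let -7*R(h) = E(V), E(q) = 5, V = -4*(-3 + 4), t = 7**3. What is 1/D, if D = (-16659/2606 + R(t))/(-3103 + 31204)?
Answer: -512618442/129643 ≈ -3954.1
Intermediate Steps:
t = 343
V = -4 (V = -4*1 = -4)
R(h) = -5/7 (R(h) = -1/7*5 = -5/7)
D = -129643/512618442 (D = (-16659/2606 - 5/7)/(-3103 + 31204) = (-16659*1/2606 - 5/7)/28101 = (-16659/2606 - 5/7)*(1/28101) = -129643/18242*1/28101 = -129643/512618442 ≈ -0.00025290)
1/D = 1/(-129643/512618442) = -512618442/129643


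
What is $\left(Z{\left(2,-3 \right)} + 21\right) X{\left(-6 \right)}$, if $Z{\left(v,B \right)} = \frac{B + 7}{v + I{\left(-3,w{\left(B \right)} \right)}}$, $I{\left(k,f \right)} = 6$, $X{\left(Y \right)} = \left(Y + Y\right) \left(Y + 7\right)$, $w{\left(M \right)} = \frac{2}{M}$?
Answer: $-258$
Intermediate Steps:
$X{\left(Y \right)} = 2 Y \left(7 + Y\right)$
$Z{\left(v,B \right)} = \frac{7 + B}{6 + v}$ ($Z{\left(v,B \right)} = \frac{B + 7}{v + 6} = \frac{7 + B}{6 + v}$)
$\left(Z{\left(2,-3 \right)} + 21\right) X{\left(-6 \right)} = \left(\frac{7 - 3}{6 + 2} + 21\right) 2 \left(-6\right) \left(7 - 6\right) = \left(\frac{1}{8} \cdot 4 + 21\right) 2 \left(-6\right) 1 = \left(\frac{1}{8} \cdot 4 + 21\right) \left(-12\right) = \left(\frac{1}{2} + 21\right) \left(-12\right) = \frac{43}{2} \left(-12\right) = -258$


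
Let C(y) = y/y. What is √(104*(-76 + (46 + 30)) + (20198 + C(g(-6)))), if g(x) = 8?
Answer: √20199 ≈ 142.12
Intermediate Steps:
C(y) = 1
√(104*(-76 + (46 + 30)) + (20198 + C(g(-6)))) = √(104*(-76 + (46 + 30)) + (20198 + 1)) = √(104*(-76 + 76) + 20199) = √(104*0 + 20199) = √(0 + 20199) = √20199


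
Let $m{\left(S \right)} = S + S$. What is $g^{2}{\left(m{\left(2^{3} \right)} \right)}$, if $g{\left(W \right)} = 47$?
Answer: $2209$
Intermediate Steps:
$m{\left(S \right)} = 2 S$
$g^{2}{\left(m{\left(2^{3} \right)} \right)} = 47^{2} = 2209$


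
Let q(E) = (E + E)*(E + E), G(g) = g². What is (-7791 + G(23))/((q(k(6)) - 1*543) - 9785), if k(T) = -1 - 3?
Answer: 3631/5132 ≈ 0.70752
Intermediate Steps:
k(T) = -4
q(E) = 4*E² (q(E) = (2*E)*(2*E) = 4*E²)
(-7791 + G(23))/((q(k(6)) - 1*543) - 9785) = (-7791 + 23²)/((4*(-4)² - 1*543) - 9785) = (-7791 + 529)/((4*16 - 543) - 9785) = -7262/((64 - 543) - 9785) = -7262/(-479 - 9785) = -7262/(-10264) = -7262*(-1/10264) = 3631/5132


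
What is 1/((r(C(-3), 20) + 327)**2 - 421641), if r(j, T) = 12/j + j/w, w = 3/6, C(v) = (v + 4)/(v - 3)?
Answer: -9/3211073 ≈ -2.8028e-6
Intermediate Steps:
C(v) = (4 + v)/(-3 + v)
w = 1/2 (w = 3*(1/6) = 1/2 ≈ 0.50000)
r(j, T) = 2*j + 12/j (r(j, T) = 12/j + j/(1/2) = 12/j + j*2 = 12/j + 2*j = 2*j + 12/j)
1/((r(C(-3), 20) + 327)**2 - 421641) = 1/(((2*((4 - 3)/(-3 - 3)) + 12/(((4 - 3)/(-3 - 3)))) + 327)**2 - 421641) = 1/(((2*(1/(-6)) + 12/((1/(-6)))) + 327)**2 - 421641) = 1/(((2*(-1/6*1) + 12/((-1/6*1))) + 327)**2 - 421641) = 1/(((2*(-1/6) + 12/(-1/6)) + 327)**2 - 421641) = 1/(((-1/3 + 12*(-6)) + 327)**2 - 421641) = 1/(((-1/3 - 72) + 327)**2 - 421641) = 1/((-217/3 + 327)**2 - 421641) = 1/((764/3)**2 - 421641) = 1/(583696/9 - 421641) = 1/(-3211073/9) = -9/3211073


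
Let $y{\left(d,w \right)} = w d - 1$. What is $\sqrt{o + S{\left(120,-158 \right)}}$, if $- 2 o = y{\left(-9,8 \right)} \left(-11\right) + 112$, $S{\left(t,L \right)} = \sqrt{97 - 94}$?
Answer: $\frac{\sqrt{-1830 + 4 \sqrt{3}}}{2} \approx 21.349 i$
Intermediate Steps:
$y{\left(d,w \right)} = -1 + d w$ ($y{\left(d,w \right)} = d w - 1 = -1 + d w$)
$S{\left(t,L \right)} = \sqrt{3}$
$o = - \frac{915}{2}$ ($o = - \frac{\left(-1 - 72\right) \left(-11\right) + 112}{2} = - \frac{\left(-73\right) \left(-11\right) + 112}{2} = - \frac{803 + 112}{2} = \left(- \frac{1}{2}\right) 915 = - \frac{915}{2} \approx -457.5$)
$\sqrt{o + S{\left(120,-158 \right)}} = \sqrt{- \frac{915}{2} + \sqrt{3}}$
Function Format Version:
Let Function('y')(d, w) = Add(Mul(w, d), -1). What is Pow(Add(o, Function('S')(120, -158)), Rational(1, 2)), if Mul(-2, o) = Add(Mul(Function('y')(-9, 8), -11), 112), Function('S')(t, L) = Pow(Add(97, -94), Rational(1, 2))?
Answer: Mul(Rational(1, 2), Pow(Add(-1830, Mul(4, Pow(3, Rational(1, 2)))), Rational(1, 2))) ≈ Mul(21.349, I)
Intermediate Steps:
Function('y')(d, w) = Add(-1, Mul(d, w)) (Function('y')(d, w) = Add(Mul(d, w), -1) = Add(-1, Mul(d, w)))
Function('S')(t, L) = Pow(3, Rational(1, 2))
o = Rational(-915, 2) (o = Mul(Rational(-1, 2), Add(Mul(Add(-1, Mul(-9, 8)), -11), 112)) = Mul(Rational(-1, 2), Add(Mul(Add(-1, -72), -11), 112)) = Mul(Rational(-1, 2), Add(Mul(-73, -11), 112)) = Mul(Rational(-1, 2), Add(803, 112)) = Mul(Rational(-1, 2), 915) = Rational(-915, 2) ≈ -457.50)
Pow(Add(o, Function('S')(120, -158)), Rational(1, 2)) = Pow(Add(Rational(-915, 2), Pow(3, Rational(1, 2))), Rational(1, 2))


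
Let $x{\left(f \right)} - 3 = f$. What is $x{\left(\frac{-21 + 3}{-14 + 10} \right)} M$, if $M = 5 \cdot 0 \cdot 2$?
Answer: $0$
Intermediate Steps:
$x{\left(f \right)} = 3 + f$
$M = 0$ ($M = 0 \cdot 2 = 0$)
$x{\left(\frac{-21 + 3}{-14 + 10} \right)} M = \left(3 + \frac{-21 + 3}{-14 + 10}\right) 0 = \left(3 - \frac{18}{-4}\right) 0 = \left(3 - - \frac{9}{2}\right) 0 = \left(3 + \frac{9}{2}\right) 0 = \frac{15}{2} \cdot 0 = 0$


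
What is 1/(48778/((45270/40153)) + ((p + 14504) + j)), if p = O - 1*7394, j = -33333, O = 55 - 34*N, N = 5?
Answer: 22635/383130887 ≈ 5.9079e-5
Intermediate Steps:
O = -115 (O = 55 - 34*5 = 55 - 170 = -115)
p = -7509 (p = -115 - 1*7394 = -115 - 7394 = -7509)
1/(48778/((45270/40153)) + ((p + 14504) + j)) = 1/(48778/((45270/40153)) + ((-7509 + 14504) - 33333)) = 1/(48778/((45270*(1/40153))) + (6995 - 33333)) = 1/(48778/(45270/40153) - 26338) = 1/(48778*(40153/45270) - 26338) = 1/(979291517/22635 - 26338) = 1/(383130887/22635) = 22635/383130887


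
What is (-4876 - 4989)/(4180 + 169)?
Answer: -9865/4349 ≈ -2.2683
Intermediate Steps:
(-4876 - 4989)/(4180 + 169) = -9865/4349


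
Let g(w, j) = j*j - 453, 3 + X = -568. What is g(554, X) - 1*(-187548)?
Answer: 513136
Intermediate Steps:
X = -571 (X = -3 - 568 = -571)
g(w, j) = -453 + j² (g(w, j) = j² - 453 = -453 + j²)
g(554, X) - 1*(-187548) = (-453 + (-571)²) - 1*(-187548) = (-453 + 326041) + 187548 = 325588 + 187548 = 513136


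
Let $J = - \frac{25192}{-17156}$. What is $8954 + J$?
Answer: $\frac{38410004}{4289} \approx 8955.5$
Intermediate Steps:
$J = \frac{6298}{4289}$ ($J = \left(-25192\right) \left(- \frac{1}{17156}\right) = \frac{6298}{4289} \approx 1.4684$)
$8954 + J = 8954 + \frac{6298}{4289} = \frac{38410004}{4289}$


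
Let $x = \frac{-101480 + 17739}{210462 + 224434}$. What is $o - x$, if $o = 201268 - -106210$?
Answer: $\frac{19103005147}{62128} \approx 3.0748 \cdot 10^{5}$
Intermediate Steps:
$o = 307478$ ($o = 201268 + 106210 = 307478$)
$x = - \frac{11963}{62128}$ ($x = - \frac{83741}{434896} = \left(-83741\right) \frac{1}{434896} = - \frac{11963}{62128} \approx -0.19255$)
$o - x = 307478 - - \frac{11963}{62128} = 307478 + \frac{11963}{62128} = \frac{19103005147}{62128}$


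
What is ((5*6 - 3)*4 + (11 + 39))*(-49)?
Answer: -7742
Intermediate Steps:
((5*6 - 3)*4 + (11 + 39))*(-49) = ((30 - 3)*4 + 50)*(-49) = (27*4 + 50)*(-49) = (108 + 50)*(-49) = 158*(-49) = -7742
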